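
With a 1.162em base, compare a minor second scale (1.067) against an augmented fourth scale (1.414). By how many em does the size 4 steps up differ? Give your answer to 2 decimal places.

Minor second: 1.162 × 1.067⁴ = 1.5061em
Augmented fourth: 1.162 × 1.414⁴ = 4.6452em
Difference: 4.6452 − 1.5061 = 3.1391em

3.14em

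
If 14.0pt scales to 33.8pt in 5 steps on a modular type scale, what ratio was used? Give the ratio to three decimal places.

The ratio satisfies 14.0 × r⁵ = 33.8, so r = (33.8 / 14.0)^(1/5).
r = 2.4143^(1/5) ≈ 1.1928

1.193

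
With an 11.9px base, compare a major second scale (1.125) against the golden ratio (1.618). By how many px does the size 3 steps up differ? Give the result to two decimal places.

33.46px

Major second: 11.9 × 1.125³ = 16.9436px
Golden ratio: 11.9 × 1.618³ = 50.4060px
Difference: 50.4060 − 16.9436 = 33.4624px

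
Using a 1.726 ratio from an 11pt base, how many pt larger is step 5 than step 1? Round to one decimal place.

Step 1: 11.0 × 1.726 = 18.986pt
Step 5: 11.0 × 1.726⁵ = 168.499pt
Difference: 168.499 − 18.986 = 149.513pt

149.5pt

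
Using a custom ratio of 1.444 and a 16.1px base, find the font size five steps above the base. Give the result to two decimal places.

101.08px

16.1 × 1.444⁵ = 16.1 × 6.27821 ≈ 101.08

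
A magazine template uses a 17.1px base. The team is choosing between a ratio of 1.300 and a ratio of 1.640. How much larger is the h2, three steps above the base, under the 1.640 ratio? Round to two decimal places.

At 1.300: 17.1 × 1.300³ = 37.5687px
At 1.640: 17.1 × 1.640³ = 75.4271px
Difference: 75.4271 − 37.5687 = 37.8584px

37.86px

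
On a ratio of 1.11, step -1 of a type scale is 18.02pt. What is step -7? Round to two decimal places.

9.63pt

18.02 ÷ 1.11⁶ = 18.02 ÷ 1.87041 ≈ 9.634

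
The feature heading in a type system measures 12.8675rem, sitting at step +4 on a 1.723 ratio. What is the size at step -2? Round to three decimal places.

0.492rem

The gap is -2 − (4) = -6 steps, so the factor is 1.723^-6.
12.8675 ÷ 1.723⁶ = 12.8675 ÷ 26.16445 ≈ 0.492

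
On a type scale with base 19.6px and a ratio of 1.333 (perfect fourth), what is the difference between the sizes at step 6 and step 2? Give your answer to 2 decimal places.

Step 2: 19.6 × 1.333² = 34.8270px
Step 6: 19.6 × 1.333⁶ = 109.9606px
Difference: 109.9606 − 34.8270 = 75.1336px

75.13px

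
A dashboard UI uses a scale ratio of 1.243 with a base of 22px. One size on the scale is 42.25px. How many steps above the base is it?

1.243ⁿ = 42.25 / 22 = 1.9205
n = ln(1.9205) / ln(1.243) = 0.6526 / 0.2175 ≈ 3.00

3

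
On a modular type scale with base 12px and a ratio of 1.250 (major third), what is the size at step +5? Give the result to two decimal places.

12.0 × 1.250⁵ = 12.0 × 3.05176 ≈ 36.62

36.62px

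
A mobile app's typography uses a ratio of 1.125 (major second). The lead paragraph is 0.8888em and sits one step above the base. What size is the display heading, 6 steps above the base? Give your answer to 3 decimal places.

Moving from step +1 to step +6 is 5 steps up, so multiply by r⁵.
0.8888 × 1.125⁵ = 0.8888 × 1.80203 ≈ 1.602

1.602em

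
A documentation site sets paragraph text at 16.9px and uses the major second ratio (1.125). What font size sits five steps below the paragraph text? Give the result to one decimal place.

9.4px

Every step multiplies by the scale ratio.
16.9 ÷ 1.125⁵ = 16.9 ÷ 1.80203 ≈ 9.38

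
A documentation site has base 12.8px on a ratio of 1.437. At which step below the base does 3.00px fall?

4

1.437ⁿ = 12.8 / 3.00 = 4.2667
n = ln(4.2667) / ln(1.437) = 1.4508 / 0.3626 ≈ 4.00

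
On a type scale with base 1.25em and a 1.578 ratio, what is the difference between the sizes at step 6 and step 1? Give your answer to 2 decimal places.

Step 1: 1.25 × 1.578 = 1.9725em
Step 6: 1.25 × 1.578⁶ = 19.2998em
Difference: 19.2998 − 1.9725 = 17.3273em

17.33em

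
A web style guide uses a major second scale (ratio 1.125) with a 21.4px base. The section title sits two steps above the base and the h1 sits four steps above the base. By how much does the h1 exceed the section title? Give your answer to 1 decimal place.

7.2px

Step 2: 21.4 × 1.125² = 27.084px
Step 4: 21.4 × 1.125⁴ = 34.279px
Difference: 34.279 − 27.084 = 7.195px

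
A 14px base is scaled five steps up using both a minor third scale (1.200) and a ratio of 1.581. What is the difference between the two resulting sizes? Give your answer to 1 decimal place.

Minor third: 14.0 × 1.200⁵ = 34.836px
At 1.581: 14.0 × 1.581⁵ = 138.289px
Difference: 138.289 − 34.836 = 103.453px

103.5px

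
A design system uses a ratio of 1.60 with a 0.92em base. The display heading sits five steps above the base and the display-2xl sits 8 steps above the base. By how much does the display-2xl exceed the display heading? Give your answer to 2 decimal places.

Step 5: 0.92 × 1.60⁵ = 9.6469em
Step 8: 0.92 × 1.60⁸ = 39.5137em
Difference: 39.5137 − 9.6469 = 29.8668em

29.87em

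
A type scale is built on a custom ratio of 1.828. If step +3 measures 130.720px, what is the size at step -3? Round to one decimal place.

130.720 ÷ 1.828⁶ = 130.720 ÷ 37.31274 ≈ 3.503

3.5px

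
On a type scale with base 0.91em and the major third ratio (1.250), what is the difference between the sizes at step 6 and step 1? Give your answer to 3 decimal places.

Step 1: 0.91 × 1.250 = 1.13750em
Step 6: 0.91 × 1.250⁶ = 3.47137em
Difference: 3.47137 − 1.13750 = 2.33387em

2.334em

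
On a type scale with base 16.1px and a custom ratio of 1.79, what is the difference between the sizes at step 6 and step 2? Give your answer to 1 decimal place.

478.0px

Step 2: 16.1 × 1.79² = 51.586px
Step 6: 16.1 × 1.79⁶ = 529.595px
Difference: 529.595 − 51.586 = 478.009px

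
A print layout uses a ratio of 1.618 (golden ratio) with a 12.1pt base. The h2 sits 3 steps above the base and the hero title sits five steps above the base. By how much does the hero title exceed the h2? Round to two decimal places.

82.92pt

Step 3: 12.1 × 1.618³ = 51.2532pt
Step 5: 12.1 × 1.618⁵ = 134.1770pt
Difference: 134.1770 − 51.2532 = 82.9238pt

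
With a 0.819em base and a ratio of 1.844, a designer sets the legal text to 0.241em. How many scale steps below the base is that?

1.844ⁿ = 0.819 / 0.241 = 3.3983
n = ln(3.3983) / ln(1.844) = 1.2233 / 0.6119 ≈ 2.00

2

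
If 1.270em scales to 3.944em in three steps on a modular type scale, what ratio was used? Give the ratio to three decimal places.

1.459

r³ = 3.944 / 1.270, so r = (3.944/1.270)^(1/3).
r = 3.1055^(1/3) ≈ 1.4590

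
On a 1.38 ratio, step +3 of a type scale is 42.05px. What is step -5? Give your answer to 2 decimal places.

3.20px

The gap is -5 − (3) = -8 steps, so the factor is 1.38^-8.
42.05 ÷ 1.38⁸ = 42.05 ÷ 13.15324 ≈ 3.197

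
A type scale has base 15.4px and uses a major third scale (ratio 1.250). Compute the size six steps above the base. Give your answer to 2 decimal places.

58.75px

15.4 × 1.250⁶ = 15.4 × 3.81470 ≈ 58.75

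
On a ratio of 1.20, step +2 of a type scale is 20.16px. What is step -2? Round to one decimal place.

The gap is -2 − (2) = -4 steps, so the factor is 1.20^-4.
20.16 ÷ 1.20⁴ = 20.16 ÷ 2.07360 ≈ 9.722

9.7px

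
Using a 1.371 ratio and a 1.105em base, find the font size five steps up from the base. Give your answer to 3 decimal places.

Each step on a modular scale multiplies by the ratio, so the size n steps from the base is base × ratioⁿ.
1.105 × 1.371⁵ = 1.105 × 4.84381 ≈ 5.352

5.352em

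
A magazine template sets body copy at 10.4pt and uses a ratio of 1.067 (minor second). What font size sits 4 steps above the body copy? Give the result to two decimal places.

13.48pt

A modular type scale is a geometric sequence: sizeₙ = base × rⁿ.
10.4 × 1.067⁴ = 10.4 × 1.29616 ≈ 13.48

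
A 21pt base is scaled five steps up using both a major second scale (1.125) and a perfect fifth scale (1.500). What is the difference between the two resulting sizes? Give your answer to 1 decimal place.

121.6pt

Major second: 21.0 × 1.125⁵ = 37.843pt
Perfect fifth: 21.0 × 1.500⁵ = 159.469pt
Difference: 159.469 − 37.843 = 121.626pt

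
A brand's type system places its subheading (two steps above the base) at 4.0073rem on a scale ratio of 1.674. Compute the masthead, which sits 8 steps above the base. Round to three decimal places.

88.183rem

4.0073 × 1.674⁶ = 4.0073 × 22.00558 ≈ 88.183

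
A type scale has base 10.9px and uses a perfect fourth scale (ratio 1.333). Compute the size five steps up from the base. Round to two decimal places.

Every step multiplies by the scale ratio.
10.9 × 1.333⁵ = 10.9 × 4.20873 ≈ 45.88

45.88px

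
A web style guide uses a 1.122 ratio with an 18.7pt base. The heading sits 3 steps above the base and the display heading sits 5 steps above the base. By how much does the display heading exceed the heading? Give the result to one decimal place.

Step 3: 18.7 × 1.122³ = 26.413pt
Step 5: 18.7 × 1.122⁵ = 33.251pt
Difference: 33.251 − 26.413 = 6.838pt

6.8pt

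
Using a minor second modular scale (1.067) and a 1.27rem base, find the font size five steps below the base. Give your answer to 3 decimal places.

1.27 ÷ 1.067⁵ = 1.27 ÷ 1.38300 ≈ 0.918

0.918rem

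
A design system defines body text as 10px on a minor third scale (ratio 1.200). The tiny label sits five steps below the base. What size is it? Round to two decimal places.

4.02px

A modular type scale is a geometric sequence: sizeₙ = base × rⁿ.
10.0 ÷ 1.200⁵ = 10.0 ÷ 2.48832 ≈ 4.02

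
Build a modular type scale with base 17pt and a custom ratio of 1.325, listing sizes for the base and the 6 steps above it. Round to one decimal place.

17.0pt, 22.5pt, 29.8pt, 39.5pt, 52.4pt, 69.4pt, 92.0pt

Step 0: 17pt
Step 1: 17.0 × 1.325 = 22.5
Step 2: 17.0 × 1.325² = 29.8
Step 3: 17.0 × 1.325³ = 39.5
Step 4: 17.0 × 1.325⁴ = 52.4
Step 5: 17.0 × 1.325⁵ = 69.4
Step 6: 17.0 × 1.325⁶ = 92.0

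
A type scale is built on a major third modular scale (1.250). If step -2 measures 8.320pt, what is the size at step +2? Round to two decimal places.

Moving from step -2 to step +2 is 4 steps up, so multiply by r⁴.
8.320 × 1.250⁴ = 8.320 × 2.44141 ≈ 20.312

20.31pt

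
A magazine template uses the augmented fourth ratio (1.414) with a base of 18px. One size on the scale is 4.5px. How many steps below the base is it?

1.414ⁿ = 18 / 4.5 = 4.0000
n = ln(4.0000) / ln(1.414) = 1.3863 / 0.3464 ≈ 4.00

4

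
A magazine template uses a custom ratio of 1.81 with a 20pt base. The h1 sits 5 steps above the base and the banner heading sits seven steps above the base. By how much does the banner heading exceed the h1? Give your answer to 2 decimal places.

884.33pt

Step 5: 20.0 × 1.81⁵ = 388.5285pt
Step 7: 20.0 × 1.81⁷ = 1272.8582pt
Difference: 1272.8582 − 388.5285 = 884.3297pt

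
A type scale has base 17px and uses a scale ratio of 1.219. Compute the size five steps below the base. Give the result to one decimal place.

17.0 ÷ 1.219⁵ = 17.0 ÷ 2.69165 ≈ 6.32

6.3px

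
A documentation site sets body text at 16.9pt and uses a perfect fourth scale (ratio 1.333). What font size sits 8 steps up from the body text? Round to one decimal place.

168.5pt

Each step on a modular scale multiplies by the ratio, so the size n steps from the base is base × ratioⁿ.
16.9 × 1.333⁸ = 16.9 × 9.96876 ≈ 168.47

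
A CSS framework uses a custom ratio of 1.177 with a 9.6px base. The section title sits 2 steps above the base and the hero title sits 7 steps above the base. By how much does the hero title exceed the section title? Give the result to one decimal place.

Step 2: 9.6 × 1.177² = 13.299px
Step 7: 9.6 × 1.177⁷ = 30.040px
Difference: 30.040 − 13.299 = 16.741px

16.7px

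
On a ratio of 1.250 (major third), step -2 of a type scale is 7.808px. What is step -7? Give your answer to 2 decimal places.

2.56px

The gap is -7 − (-2) = -5 steps, so the factor is 1.250^-5.
7.808 ÷ 1.250⁵ = 7.808 ÷ 3.05176 ≈ 2.559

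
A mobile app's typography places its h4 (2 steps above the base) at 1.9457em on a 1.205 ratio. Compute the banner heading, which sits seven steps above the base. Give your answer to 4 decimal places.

4.9432em

Moving from step +2 to step +7 is 5 steps up, so multiply by r⁵.
1.9457 × 1.205⁵ = 1.9457 × 2.54059 ≈ 4.9432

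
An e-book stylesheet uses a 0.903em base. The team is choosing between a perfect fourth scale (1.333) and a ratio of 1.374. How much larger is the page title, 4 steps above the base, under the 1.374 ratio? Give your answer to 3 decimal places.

0.367em

Perfect fourth: 0.903 × 1.333⁴ = 2.85107em
At 1.374: 0.903 × 1.374⁴ = 3.21836em
Difference: 3.21836 − 2.85107 = 0.36729em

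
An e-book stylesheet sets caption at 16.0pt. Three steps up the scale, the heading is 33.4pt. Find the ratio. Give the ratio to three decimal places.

The ratio satisfies 16.0 × r³ = 33.4, so r = (33.4 / 16.0)^(1/3).
r = 2.0875^(1/3) ≈ 1.2780

1.278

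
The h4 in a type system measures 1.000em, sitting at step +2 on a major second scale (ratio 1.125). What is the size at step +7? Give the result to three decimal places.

Moving from step +2 to step +7 is 5 steps up, so multiply by r⁵.
1.000 × 1.125⁵ = 1.000 × 1.80203 ≈ 1.802

1.802em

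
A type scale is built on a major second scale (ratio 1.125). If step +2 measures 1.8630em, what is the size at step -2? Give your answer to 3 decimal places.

1.163em

The gap is -2 − (2) = -4 steps, so the factor is 1.125^-4.
1.8630 ÷ 1.125⁴ = 1.8630 ÷ 1.60181 ≈ 1.163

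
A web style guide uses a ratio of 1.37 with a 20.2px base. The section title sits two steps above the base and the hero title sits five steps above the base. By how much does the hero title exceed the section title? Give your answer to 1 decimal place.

Step 2: 20.2 × 1.37² = 37.913px
Step 5: 20.2 × 1.37⁵ = 97.489px
Difference: 97.489 − 37.913 = 59.576px

59.6px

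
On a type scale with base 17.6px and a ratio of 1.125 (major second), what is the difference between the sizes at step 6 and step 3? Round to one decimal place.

10.6px

Step 3: 17.6 × 1.125³ = 25.059px
Step 6: 17.6 × 1.125⁶ = 35.680px
Difference: 35.680 − 25.059 = 10.621px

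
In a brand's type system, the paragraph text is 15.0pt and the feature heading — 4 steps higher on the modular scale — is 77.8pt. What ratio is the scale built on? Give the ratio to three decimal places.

r⁴ = 77.8 / 15.0, so r = (77.8/15.0)^(1/4).
r = 5.1867^(1/4) ≈ 1.5091

1.509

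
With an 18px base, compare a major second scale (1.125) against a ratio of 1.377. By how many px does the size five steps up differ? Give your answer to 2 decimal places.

Major second: 18.0 × 1.125⁵ = 32.4366px
At 1.377: 18.0 × 1.377⁵ = 89.1132px
Difference: 89.1132 − 32.4366 = 56.6766px

56.68px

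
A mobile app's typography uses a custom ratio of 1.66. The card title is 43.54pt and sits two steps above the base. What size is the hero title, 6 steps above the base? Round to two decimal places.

330.61pt

43.54 × 1.66⁴ = 43.54 × 7.59333 ≈ 330.614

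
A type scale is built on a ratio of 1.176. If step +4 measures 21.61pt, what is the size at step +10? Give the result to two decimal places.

21.61 × 1.176⁶ = 21.61 × 2.64511 ≈ 57.161

57.16pt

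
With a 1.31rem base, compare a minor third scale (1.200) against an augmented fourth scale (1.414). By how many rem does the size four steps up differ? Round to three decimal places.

Minor third: 1.31 × 1.200⁴ = 2.71642rem
Augmented fourth: 1.31 × 1.414⁴ = 5.23684rem
Difference: 5.23684 − 2.71642 = 2.52042rem

2.520rem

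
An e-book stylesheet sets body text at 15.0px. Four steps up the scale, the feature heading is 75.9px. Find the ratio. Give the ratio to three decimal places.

The ratio satisfies 15.0 × r⁴ = 75.9, so r = (75.9 / 15.0)^(1/4).
r = 5.0600^(1/4) ≈ 1.4998

1.500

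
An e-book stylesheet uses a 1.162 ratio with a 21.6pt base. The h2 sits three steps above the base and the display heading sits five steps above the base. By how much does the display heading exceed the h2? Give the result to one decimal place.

11.9pt

Step 3: 21.6 × 1.162³ = 33.890pt
Step 5: 21.6 × 1.162⁵ = 45.760pt
Difference: 45.760 − 33.890 = 11.870pt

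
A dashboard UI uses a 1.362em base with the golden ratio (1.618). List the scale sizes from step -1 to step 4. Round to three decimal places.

Step -1: 1.362 ÷ 1.618 = 0.842
Step 0: 1.362em
Step 1: 1.362 × 1.618 = 2.204
Step 2: 1.362 × 1.618² = 3.566
Step 3: 1.362 × 1.618³ = 5.769
Step 4: 1.362 × 1.618⁴ = 9.335

0.842em, 1.362em, 2.204em, 3.566em, 5.769em, 9.335em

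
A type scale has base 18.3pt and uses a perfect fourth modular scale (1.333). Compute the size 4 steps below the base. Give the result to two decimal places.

Every step multiplies by the scale ratio.
18.3 ÷ 1.333⁴ = 18.3 ÷ 3.15733 ≈ 5.80

5.80pt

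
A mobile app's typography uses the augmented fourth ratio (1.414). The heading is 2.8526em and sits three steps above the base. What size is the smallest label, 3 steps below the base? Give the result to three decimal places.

The gap is -3 − (3) = -6 steps, so the factor is 1.414^-6.
2.8526 ÷ 1.414⁶ = 2.8526 ÷ 7.99275 ≈ 0.357

0.357em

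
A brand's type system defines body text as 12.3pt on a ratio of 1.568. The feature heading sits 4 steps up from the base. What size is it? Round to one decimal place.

74.4pt

12.3 × 1.568⁴ = 12.3 × 6.04483 ≈ 74.35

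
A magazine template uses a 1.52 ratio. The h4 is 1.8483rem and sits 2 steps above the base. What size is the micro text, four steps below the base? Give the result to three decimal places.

0.150rem

Moving from step +2 to step -4 is 6 steps down, so divide by r⁶.
1.8483 ÷ 1.52⁶ = 1.8483 ÷ 12.33280 ≈ 0.150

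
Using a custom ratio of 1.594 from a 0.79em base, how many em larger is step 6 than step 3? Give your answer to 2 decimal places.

Step 3: 0.79 × 1.594³ = 3.1996em
Step 6: 0.79 × 1.594⁶ = 12.9586em
Difference: 12.9586 − 3.1996 = 9.7590em

9.76em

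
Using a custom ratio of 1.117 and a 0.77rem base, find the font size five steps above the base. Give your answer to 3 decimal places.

1.339rem

0.77 × 1.117⁵ = 0.77 × 1.73886 ≈ 1.339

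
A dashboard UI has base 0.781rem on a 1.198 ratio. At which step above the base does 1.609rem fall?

4

1.198ⁿ = 1.609 / 0.781 = 2.0602
n = ln(2.0602) / ln(1.198) = 0.7228 / 0.1807 ≈ 4.00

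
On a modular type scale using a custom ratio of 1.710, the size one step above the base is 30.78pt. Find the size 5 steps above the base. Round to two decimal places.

263.18pt

30.78 × 1.710⁴ = 30.78 × 8.55036 ≈ 263.180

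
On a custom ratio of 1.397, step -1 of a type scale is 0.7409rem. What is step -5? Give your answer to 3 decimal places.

0.195rem

0.7409 ÷ 1.397⁴ = 0.7409 ÷ 3.80878 ≈ 0.195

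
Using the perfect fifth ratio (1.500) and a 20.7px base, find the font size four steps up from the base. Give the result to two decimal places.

104.79px

20.7 × 1.500⁴ = 20.7 × 5.06250 ≈ 104.79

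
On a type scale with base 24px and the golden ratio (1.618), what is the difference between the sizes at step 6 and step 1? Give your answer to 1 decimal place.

Step 1: 24.0 × 1.618 = 38.832px
Step 6: 24.0 × 1.618⁶ = 430.608px
Difference: 430.608 − 38.832 = 391.776px

391.8px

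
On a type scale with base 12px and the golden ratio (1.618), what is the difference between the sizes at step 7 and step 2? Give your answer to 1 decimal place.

Step 2: 12.0 × 1.618² = 31.415px
Step 7: 12.0 × 1.618⁷ = 348.362px
Difference: 348.362 − 31.415 = 316.947px

316.9px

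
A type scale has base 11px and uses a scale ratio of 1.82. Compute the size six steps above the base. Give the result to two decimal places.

Every step multiplies by the scale ratio.
11.0 × 1.82⁶ = 11.0 × 36.34363 ≈ 399.78

399.78px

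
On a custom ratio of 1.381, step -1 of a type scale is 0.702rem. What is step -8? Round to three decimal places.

0.073rem

0.702 ÷ 1.381⁷ = 0.702 ÷ 9.57978 ≈ 0.073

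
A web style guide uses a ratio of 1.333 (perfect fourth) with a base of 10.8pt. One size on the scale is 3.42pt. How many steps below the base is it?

4

1.333ⁿ = 10.8 / 3.42 = 3.1579
n = ln(3.1579) / ln(1.333) = 1.1499 / 0.2874 ≈ 4.00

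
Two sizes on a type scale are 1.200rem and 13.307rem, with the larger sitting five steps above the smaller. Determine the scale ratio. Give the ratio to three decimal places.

1.618

r⁵ = 13.307 / 1.200, so r = (13.307/1.200)^(1/5).
r = 11.0892^(1/5) ≈ 1.6180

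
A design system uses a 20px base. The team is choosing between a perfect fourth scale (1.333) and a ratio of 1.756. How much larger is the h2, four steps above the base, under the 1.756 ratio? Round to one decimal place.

127.0px

Perfect fourth: 20.0 × 1.333⁴ = 63.147px
At 1.756: 20.0 × 1.756⁴ = 190.164px
Difference: 190.164 − 63.147 = 127.017px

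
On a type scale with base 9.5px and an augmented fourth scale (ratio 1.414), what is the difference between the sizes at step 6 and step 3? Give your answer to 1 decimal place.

49.1px

Step 3: 9.5 × 1.414³ = 26.858px
Step 6: 9.5 × 1.414⁶ = 75.931px
Difference: 75.931 − 26.858 = 49.073px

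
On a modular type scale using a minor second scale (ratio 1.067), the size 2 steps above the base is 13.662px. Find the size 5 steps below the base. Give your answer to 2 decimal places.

Moving from step +2 to step -5 is 7 steps down, so divide by r⁷.
13.662 ÷ 1.067⁷ = 13.662 ÷ 1.57453 ≈ 8.677

8.68px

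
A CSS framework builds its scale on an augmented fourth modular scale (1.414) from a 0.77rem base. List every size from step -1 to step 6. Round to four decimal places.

0.5446rem, 0.7700rem, 1.0888rem, 1.5395rem, 2.1769rem, 3.0781rem, 4.3525rem, 6.1544rem

Step -1: 0.77 ÷ 1.414 = 0.5446
Step 0: 0.77rem
Step 1: 0.77 × 1.414 = 1.0888
Step 2: 0.77 × 1.414² = 1.5395
Step 3: 0.77 × 1.414³ = 2.1769
Step 4: 0.77 × 1.414⁴ = 3.0781
Step 5: 0.77 × 1.414⁵ = 4.3525
Step 6: 0.77 × 1.414⁶ = 6.1544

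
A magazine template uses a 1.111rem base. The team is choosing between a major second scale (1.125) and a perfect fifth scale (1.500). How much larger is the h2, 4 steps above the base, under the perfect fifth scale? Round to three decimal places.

Major second: 1.111 × 1.125⁴ = 1.77961rem
Perfect fifth: 1.111 × 1.500⁴ = 5.62444rem
Difference: 5.62444 − 1.77961 = 3.84483rem

3.845rem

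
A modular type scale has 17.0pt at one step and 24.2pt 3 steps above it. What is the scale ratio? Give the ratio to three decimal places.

1.125

The ratio satisfies 17.0 × r³ = 24.2, so r = (24.2 / 17.0)^(1/3).
r = 1.4235^(1/3) ≈ 1.1249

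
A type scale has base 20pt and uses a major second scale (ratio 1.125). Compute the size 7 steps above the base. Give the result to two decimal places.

Every step multiplies by the scale ratio.
20.0 × 1.125⁷ = 20.0 × 2.28070 ≈ 45.61

45.61pt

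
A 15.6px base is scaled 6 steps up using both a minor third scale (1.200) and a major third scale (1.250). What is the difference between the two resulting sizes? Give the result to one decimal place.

Minor third: 15.6 × 1.200⁶ = 46.581px
Major third: 15.6 × 1.250⁶ = 59.509px
Difference: 59.509 − 46.581 = 12.928px

12.9px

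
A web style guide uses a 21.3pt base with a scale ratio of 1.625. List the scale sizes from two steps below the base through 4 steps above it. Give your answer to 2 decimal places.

8.07pt, 13.11pt, 21.30pt, 34.61pt, 56.25pt, 91.40pt, 148.52pt

Step -2: 21.3 ÷ 1.625² = 8.07
Step -1: 21.3 ÷ 1.625 = 13.11
Step 0: 21.3pt
Step 1: 21.3 × 1.625 = 34.61
Step 2: 21.3 × 1.625² = 56.25
Step 3: 21.3 × 1.625³ = 91.40
Step 4: 21.3 × 1.625⁴ = 148.52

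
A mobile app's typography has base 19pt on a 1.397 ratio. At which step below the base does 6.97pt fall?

3

1.397ⁿ = 19 / 6.97 = 2.7260
n = ln(2.7260) / ln(1.397) = 1.0028 / 0.3343 ≈ 3.00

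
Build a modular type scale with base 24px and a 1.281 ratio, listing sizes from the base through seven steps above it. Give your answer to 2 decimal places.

24.00px, 30.74px, 39.38px, 50.45px, 64.63px, 82.79px, 106.05px, 135.85px

Step 0: 24px
Step 1: 24.0 × 1.281 = 30.74
Step 2: 24.0 × 1.281² = 39.38
Step 3: 24.0 × 1.281³ = 50.45
Step 4: 24.0 × 1.281⁴ = 64.63
Step 5: 24.0 × 1.281⁵ = 82.79
Step 6: 24.0 × 1.281⁶ = 106.05
Step 7: 24.0 × 1.281⁷ = 135.85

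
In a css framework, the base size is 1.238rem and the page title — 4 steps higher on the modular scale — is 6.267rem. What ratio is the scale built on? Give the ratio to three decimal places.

The ratio satisfies 1.238 × r⁴ = 6.267, so r = (6.267 / 1.238)^(1/4).
r = 5.0622^(1/4) ≈ 1.5000

1.500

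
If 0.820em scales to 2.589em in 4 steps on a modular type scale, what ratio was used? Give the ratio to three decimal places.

r⁴ = 2.589 / 0.820, so r = (2.589/0.820)^(1/4).
r = 3.1573^(1/4) ≈ 1.3330

1.333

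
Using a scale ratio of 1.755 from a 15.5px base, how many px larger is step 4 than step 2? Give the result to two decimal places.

Step 2: 15.5 × 1.755² = 47.7404px
Step 4: 15.5 × 1.755⁴ = 147.0416px
Difference: 147.0416 − 47.7404 = 99.3012px

99.30px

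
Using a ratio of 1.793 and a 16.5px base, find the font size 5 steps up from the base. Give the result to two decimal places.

16.5 × 1.793⁵ = 16.5 × 18.53111 ≈ 305.76

305.76px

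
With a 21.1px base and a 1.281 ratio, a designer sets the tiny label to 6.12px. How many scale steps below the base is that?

5

1.281ⁿ = 21.1 / 6.12 = 3.4477
n = ln(3.4477) / ln(1.281) = 1.2377 / 0.2476 ≈ 5.00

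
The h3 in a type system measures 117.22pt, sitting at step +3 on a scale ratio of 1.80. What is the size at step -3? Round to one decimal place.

3.4pt

The gap is -3 − (3) = -6 steps, so the factor is 1.80^-6.
117.22 ÷ 1.80⁶ = 117.22 ÷ 34.01222 ≈ 3.446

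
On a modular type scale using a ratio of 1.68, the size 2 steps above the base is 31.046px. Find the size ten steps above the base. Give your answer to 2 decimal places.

31.046 × 1.68⁸ = 31.046 × 63.45623 ≈ 1970.062

1970.06px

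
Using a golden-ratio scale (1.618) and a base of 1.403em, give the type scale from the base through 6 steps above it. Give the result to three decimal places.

Step 0: 1.403em
Step 1: 1.403 × 1.618 = 2.270
Step 2: 1.403 × 1.618² = 3.673
Step 3: 1.403 × 1.618³ = 5.943
Step 4: 1.403 × 1.618⁴ = 9.615
Step 5: 1.403 × 1.618⁵ = 15.558
Step 6: 1.403 × 1.618⁶ = 25.173

1.403em, 2.270em, 3.673em, 5.943em, 9.615em, 15.558em, 25.173em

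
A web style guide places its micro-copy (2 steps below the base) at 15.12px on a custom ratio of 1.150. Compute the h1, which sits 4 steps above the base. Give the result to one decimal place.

The gap is 4 − (-2) = 6 steps, so the factor is 1.150^6.
15.12 × 1.150⁶ = 15.12 × 2.31306 ≈ 34.973

35.0px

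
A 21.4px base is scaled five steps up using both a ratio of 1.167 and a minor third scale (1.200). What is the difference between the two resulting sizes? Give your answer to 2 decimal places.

At 1.167: 21.4 × 1.167⁵ = 46.3199px
Minor third: 21.4 × 1.200⁵ = 53.2500px
Difference: 53.2500 − 46.3199 = 6.9301px

6.93px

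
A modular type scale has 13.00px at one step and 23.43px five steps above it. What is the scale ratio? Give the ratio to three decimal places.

1.125

The ratio satisfies 13.00 × r⁵ = 23.43, so r = (23.43 / 13.00)^(1/5).
r = 1.8023^(1/5) ≈ 1.1250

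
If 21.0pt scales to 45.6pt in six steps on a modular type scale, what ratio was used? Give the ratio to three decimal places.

1.138

The ratio satisfies 21.0 × r⁶ = 45.6, so r = (45.6 / 21.0)^(1/6).
r = 2.1714^(1/6) ≈ 1.1380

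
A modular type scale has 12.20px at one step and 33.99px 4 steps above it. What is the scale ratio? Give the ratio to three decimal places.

The ratio satisfies 12.20 × r⁴ = 33.99, so r = (33.99 / 12.20)^(1/4).
r = 2.7861^(1/4) ≈ 1.2920

1.292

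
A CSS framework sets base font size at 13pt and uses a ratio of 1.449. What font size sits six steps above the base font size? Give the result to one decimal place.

13.0 × 1.449⁶ = 13.0 × 9.25572 ≈ 120.32

120.3pt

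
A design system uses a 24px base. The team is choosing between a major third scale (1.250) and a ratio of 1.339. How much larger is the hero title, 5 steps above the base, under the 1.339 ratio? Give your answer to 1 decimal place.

30.1px

Major third: 24.0 × 1.250⁵ = 73.242px
At 1.339: 24.0 × 1.339⁵ = 103.303px
Difference: 103.303 − 73.242 = 30.061px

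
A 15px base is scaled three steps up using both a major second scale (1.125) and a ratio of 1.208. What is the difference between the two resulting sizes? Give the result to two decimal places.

5.08px

Major second: 15.0 × 1.125³ = 21.3574px
At 1.208: 15.0 × 1.208³ = 26.4419px
Difference: 26.4419 − 21.3574 = 5.0845px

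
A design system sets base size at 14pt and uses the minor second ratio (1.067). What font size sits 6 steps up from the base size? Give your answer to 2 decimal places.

14.0 × 1.067⁶ = 14.0 × 1.47566 ≈ 20.66

20.66pt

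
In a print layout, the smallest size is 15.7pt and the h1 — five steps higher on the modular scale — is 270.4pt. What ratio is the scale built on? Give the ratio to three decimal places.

1.767

The ratio satisfies 15.7 × r⁵ = 270.4, so r = (270.4 / 15.7)^(1/5).
r = 17.2229^(1/5) ≈ 1.7669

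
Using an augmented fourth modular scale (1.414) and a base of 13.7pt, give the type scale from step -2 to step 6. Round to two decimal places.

Step -2: 13.7 ÷ 1.414² = 6.85
Step -1: 13.7 ÷ 1.414 = 9.69
Step 0: 13.7pt
Step 1: 13.7 × 1.414 = 19.37
Step 2: 13.7 × 1.414² = 27.39
Step 3: 13.7 × 1.414³ = 38.73
Step 4: 13.7 × 1.414⁴ = 54.77
Step 5: 13.7 × 1.414⁵ = 77.44
Step 6: 13.7 × 1.414⁶ = 109.50

6.85pt, 9.69pt, 13.70pt, 19.37pt, 27.39pt, 38.73pt, 54.77pt, 77.44pt, 109.50pt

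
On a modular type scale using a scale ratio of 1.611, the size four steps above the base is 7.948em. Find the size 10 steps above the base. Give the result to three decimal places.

Moving from step +4 to step +10 is 6 steps up, so multiply by r⁶.
7.948 × 1.611⁶ = 7.948 × 17.48128 ≈ 138.941

138.941em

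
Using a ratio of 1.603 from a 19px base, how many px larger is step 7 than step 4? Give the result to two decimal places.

391.30px

Step 4: 19.0 × 1.603⁴ = 125.4549px
Step 7: 19.0 × 1.603⁷ = 516.7592px
Difference: 516.7592 − 125.4549 = 391.3043px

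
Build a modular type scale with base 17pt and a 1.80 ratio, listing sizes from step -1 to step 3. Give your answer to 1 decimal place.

Step -1: 17.0 ÷ 1.80 = 9.4
Step 0: 17pt
Step 1: 17.0 × 1.80 = 30.6
Step 2: 17.0 × 1.80² = 55.1
Step 3: 17.0 × 1.80³ = 99.1

9.4pt, 17.0pt, 30.6pt, 55.1pt, 99.1pt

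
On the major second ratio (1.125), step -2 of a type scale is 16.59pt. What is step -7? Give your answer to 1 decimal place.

9.2pt

16.59 ÷ 1.125⁵ = 16.59 ÷ 1.80203 ≈ 9.206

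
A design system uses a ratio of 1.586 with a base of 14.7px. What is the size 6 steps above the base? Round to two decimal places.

233.96px

A modular type scale is a geometric sequence: sizeₙ = base × rⁿ.
14.7 × 1.586⁶ = 14.7 × 15.91546 ≈ 233.96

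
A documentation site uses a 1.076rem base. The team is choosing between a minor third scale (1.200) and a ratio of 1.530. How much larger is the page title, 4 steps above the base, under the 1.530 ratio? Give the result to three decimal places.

3.665rem

Minor third: 1.076 × 1.200⁴ = 2.23119rem
At 1.530: 1.076 × 1.530⁴ = 5.89628rem
Difference: 5.89628 − 2.23119 = 3.66509rem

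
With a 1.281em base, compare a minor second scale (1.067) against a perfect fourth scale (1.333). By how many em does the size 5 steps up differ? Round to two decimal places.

3.62em

Minor second: 1.281 × 1.067⁵ = 1.7716em
Perfect fourth: 1.281 × 1.333⁵ = 5.3914em
Difference: 5.3914 − 1.7716 = 3.6198em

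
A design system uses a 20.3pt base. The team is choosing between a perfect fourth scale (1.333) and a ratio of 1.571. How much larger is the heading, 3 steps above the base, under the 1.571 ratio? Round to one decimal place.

30.6pt

Perfect fourth: 20.3 × 1.333³ = 48.082pt
At 1.571: 20.3 × 1.571³ = 78.709pt
Difference: 78.709 − 48.082 = 30.627pt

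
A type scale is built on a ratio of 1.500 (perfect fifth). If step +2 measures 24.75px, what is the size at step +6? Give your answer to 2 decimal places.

125.30px

24.75 × 1.500⁴ = 24.75 × 5.06250 ≈ 125.297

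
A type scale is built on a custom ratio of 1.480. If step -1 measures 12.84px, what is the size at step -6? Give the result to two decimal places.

1.81px

The gap is -6 − (-1) = -5 steps, so the factor is 1.480^-5.
12.84 ÷ 1.480⁵ = 12.84 ÷ 7.10082 ≈ 1.808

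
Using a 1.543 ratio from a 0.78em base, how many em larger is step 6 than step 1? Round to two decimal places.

9.32em

Step 1: 0.78 × 1.543 = 1.2035em
Step 6: 0.78 × 1.543⁶ = 10.5266em
Difference: 10.5266 − 1.2035 = 9.3231em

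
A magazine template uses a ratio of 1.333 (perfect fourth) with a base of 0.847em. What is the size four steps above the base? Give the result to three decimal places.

2.674em

Every step multiplies by the scale ratio.
0.847 × 1.333⁴ = 0.847 × 3.15733 ≈ 2.674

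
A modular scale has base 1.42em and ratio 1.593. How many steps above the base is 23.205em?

1.593ⁿ = 23.205 / 1.42 = 16.3415
n = ln(16.3415) / ln(1.593) = 2.7937 / 0.4656 ≈ 6.00

6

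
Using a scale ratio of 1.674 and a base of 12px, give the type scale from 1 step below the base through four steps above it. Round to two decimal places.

Step -1: 12.0 ÷ 1.674 = 7.17
Step 0: 12px
Step 1: 12.0 × 1.674 = 20.09
Step 2: 12.0 × 1.674² = 33.63
Step 3: 12.0 × 1.674³ = 56.29
Step 4: 12.0 × 1.674⁴ = 94.23

7.17px, 12.00px, 20.09px, 33.63px, 56.29px, 94.23px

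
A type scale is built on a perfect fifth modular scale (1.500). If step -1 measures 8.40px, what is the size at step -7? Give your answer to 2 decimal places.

0.74px

Moving from step -1 to step -7 is 6 steps down, so divide by r⁶.
8.40 ÷ 1.500⁶ = 8.40 ÷ 11.39062 ≈ 0.737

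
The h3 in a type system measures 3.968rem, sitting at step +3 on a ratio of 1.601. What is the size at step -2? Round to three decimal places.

0.377rem

The gap is -2 − (3) = -5 steps, so the factor is 1.601^-5.
3.968 ÷ 1.601⁵ = 3.968 ÷ 10.51857 ≈ 0.377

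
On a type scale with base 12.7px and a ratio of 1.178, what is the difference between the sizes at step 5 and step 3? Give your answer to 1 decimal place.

8.0px

Step 3: 12.7 × 1.178³ = 20.761px
Step 5: 12.7 × 1.178⁵ = 28.809px
Difference: 28.809 − 20.761 = 8.048px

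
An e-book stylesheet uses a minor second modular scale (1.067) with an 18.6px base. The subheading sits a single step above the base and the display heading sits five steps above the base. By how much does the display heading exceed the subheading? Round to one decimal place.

5.9px

Step 1: 18.6 × 1.067 = 19.846px
Step 5: 18.6 × 1.067⁵ = 25.724px
Difference: 25.724 − 19.846 = 5.878px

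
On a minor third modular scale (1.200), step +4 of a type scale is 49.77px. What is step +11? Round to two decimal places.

Moving from step +4 to step +11 is 7 steps up, so multiply by r⁷.
49.77 × 1.200⁷ = 49.77 × 3.58318 ≈ 178.335

178.33px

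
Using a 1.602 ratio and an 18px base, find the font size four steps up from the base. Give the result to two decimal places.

118.56px

A modular type scale is a geometric sequence: sizeₙ = base × rⁿ.
18.0 × 1.602⁴ = 18.0 × 6.58643 ≈ 118.56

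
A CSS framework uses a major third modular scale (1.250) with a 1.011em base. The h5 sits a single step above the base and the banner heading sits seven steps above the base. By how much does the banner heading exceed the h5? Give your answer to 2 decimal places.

3.56em

Step 1: 1.011 × 1.250 = 1.2637em
Step 7: 1.011 × 1.250⁷ = 4.8208em
Difference: 4.8208 − 1.2637 = 3.5571em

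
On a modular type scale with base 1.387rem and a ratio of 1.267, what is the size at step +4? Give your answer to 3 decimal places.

1.387 × 1.267⁴ = 1.387 × 2.57695 ≈ 3.574

3.574rem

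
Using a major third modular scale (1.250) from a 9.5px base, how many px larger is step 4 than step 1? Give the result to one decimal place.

Step 1: 9.5 × 1.250 = 11.875px
Step 4: 9.5 × 1.250⁴ = 23.193px
Difference: 23.193 − 11.875 = 11.318px

11.3px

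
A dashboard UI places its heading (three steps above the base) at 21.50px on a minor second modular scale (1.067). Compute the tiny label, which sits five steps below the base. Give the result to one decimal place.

12.8px

The gap is -5 − (3) = -8 steps, so the factor is 1.067^-8.
21.50 ÷ 1.067⁸ = 21.50 ÷ 1.68002 ≈ 12.797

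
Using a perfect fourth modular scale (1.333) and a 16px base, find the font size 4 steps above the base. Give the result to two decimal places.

A modular type scale is a geometric sequence: sizeₙ = base × rⁿ.
16.0 × 1.333⁴ = 16.0 × 3.15733 ≈ 50.52

50.52px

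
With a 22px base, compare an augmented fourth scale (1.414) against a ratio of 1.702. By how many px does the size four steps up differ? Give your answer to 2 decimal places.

96.67px

Augmented fourth: 22.0 × 1.414⁴ = 87.9469px
At 1.702: 22.0 × 1.702⁴ = 184.6124px
Difference: 184.6124 − 87.9469 = 96.6655px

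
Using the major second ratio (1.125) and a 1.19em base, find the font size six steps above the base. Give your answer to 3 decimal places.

Each step on a modular scale multiplies by the ratio, so the size n steps from the base is base × ratioⁿ.
1.19 × 1.125⁶ = 1.19 × 2.02729 ≈ 2.412

2.412em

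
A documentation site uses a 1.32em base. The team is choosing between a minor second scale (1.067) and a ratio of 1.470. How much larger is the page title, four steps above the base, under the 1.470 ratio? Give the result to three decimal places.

4.453em

Minor second: 1.32 × 1.067⁴ = 1.71093em
At 1.470: 1.32 × 1.470⁴ = 6.16373em
Difference: 6.16373 − 1.71093 = 4.45280em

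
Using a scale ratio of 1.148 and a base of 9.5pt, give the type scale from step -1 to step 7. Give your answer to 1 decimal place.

8.3pt, 9.5pt, 10.9pt, 12.5pt, 14.4pt, 16.5pt, 18.9pt, 21.7pt, 25.0pt

Step -1: 9.5 ÷ 1.148 = 8.3
Step 0: 9.5pt
Step 1: 9.5 × 1.148 = 10.9
Step 2: 9.5 × 1.148² = 12.5
Step 3: 9.5 × 1.148³ = 14.4
Step 4: 9.5 × 1.148⁴ = 16.5
Step 5: 9.5 × 1.148⁵ = 18.9
Step 6: 9.5 × 1.148⁶ = 21.7
Step 7: 9.5 × 1.148⁷ = 25.0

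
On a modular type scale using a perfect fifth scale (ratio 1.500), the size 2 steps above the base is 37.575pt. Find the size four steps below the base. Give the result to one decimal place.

37.575 ÷ 1.500⁶ = 37.575 ÷ 11.39062 ≈ 3.299

3.3pt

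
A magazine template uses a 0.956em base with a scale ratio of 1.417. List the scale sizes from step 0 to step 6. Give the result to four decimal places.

0.9560em, 1.3547em, 1.9195em, 2.7200em, 3.8542em, 5.4614em, 7.7389em

Step 0: 0.956em
Step 1: 0.956 × 1.417 = 1.3547
Step 2: 0.956 × 1.417² = 1.9195
Step 3: 0.956 × 1.417³ = 2.7200
Step 4: 0.956 × 1.417⁴ = 3.8542
Step 5: 0.956 × 1.417⁵ = 5.4614
Step 6: 0.956 × 1.417⁶ = 7.7389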